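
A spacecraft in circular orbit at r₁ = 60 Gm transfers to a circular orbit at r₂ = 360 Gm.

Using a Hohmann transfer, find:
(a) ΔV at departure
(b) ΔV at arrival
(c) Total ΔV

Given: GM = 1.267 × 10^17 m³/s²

Convert to SI: r₁ = 60 Gm = 6e+10 m; r₂ = 360 Gm = 3.6e+11 m.
Transfer semi-major axis: a_t = (r₁ + r₂)/2 = (6e+10 + 3.6e+11)/2 = 2.1e+11 m.
Circular speeds: v₁ = √(GM/r₁) = 1453.16 m/s, v₂ = √(GM/r₂) = 593.249 m/s.
Transfer speeds (vis-viva v² = GM(2/r − 1/a_t)): v₁ᵗ = 1902.63 m/s, v₂ᵗ = 317.105 m/s.
(a) ΔV₁ = |v₁ᵗ − v₁| ≈ 449.5 m/s = 449.5 m/s.
(b) ΔV₂ = |v₂ − v₂ᵗ| ≈ 276.1 m/s = 276.1 m/s.
(c) ΔV_total = ΔV₁ + ΔV₂ ≈ 725.6 m/s = 725.6 m/s.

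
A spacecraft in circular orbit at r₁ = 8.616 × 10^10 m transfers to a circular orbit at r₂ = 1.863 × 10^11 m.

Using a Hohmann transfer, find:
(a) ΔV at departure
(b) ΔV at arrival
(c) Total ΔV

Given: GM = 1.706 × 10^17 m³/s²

Transfer semi-major axis: a_t = (r₁ + r₂)/2 = (8.616e+10 + 1.863e+11)/2 = 1.3623e+11 m.
Circular speeds: v₁ = √(GM/r₁) = 1407.14 m/s, v₂ = √(GM/r₂) = 956.936 m/s.
Transfer speeds (vis-viva v² = GM(2/r − 1/a_t)): v₁ᵗ = 1645.53 m/s, v₂ᵗ = 761.026 m/s.
(a) ΔV₁ = |v₁ᵗ − v₁| ≈ 238.4 m/s = 238.4 m/s.
(b) ΔV₂ = |v₂ − v₂ᵗ| ≈ 195.9 m/s = 195.9 m/s.
(c) ΔV_total = ΔV₁ + ΔV₂ ≈ 434.3 m/s = 434.3 m/s.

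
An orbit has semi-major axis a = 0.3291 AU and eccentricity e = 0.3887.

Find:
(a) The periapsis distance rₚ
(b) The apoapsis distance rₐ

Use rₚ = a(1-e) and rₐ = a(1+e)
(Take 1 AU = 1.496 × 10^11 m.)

Convert to SI: a = 0.3291 AU = 4.92334e+10 m.
(a) rₚ = a(1 − e) = 4.92334e+10 · (1 − 0.3887) = 4.92334e+10 · 0.6113 ≈ 3.01e+10 m = 0.2012 AU.
(b) rₐ = a(1 + e) = 4.92334e+10 · (1 + 0.3887) = 4.92334e+10 · 1.3887 ≈ 6.837e+10 m = 0.457 AU.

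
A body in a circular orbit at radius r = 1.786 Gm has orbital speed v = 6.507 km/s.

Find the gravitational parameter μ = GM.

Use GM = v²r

Convert to SI: r = 1.786 Gm = 1.786e+09 m; v = 6.507 km/s = 6507 m/s.
For a circular orbit v² = GM/r, so GM = v² · r.
GM = (6507)² · 1.786e+09 m³/s² ≈ 7.562e+16 m³/s² = 7.562 × 10^16 m³/s².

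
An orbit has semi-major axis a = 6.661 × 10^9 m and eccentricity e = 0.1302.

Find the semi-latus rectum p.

p = a (1 − e²).
p = 6.661e+09 · (1 − (0.1302)²) = 6.661e+09 · 0.983048 ≈ 6.548e+09 m = 6.548 × 10^9 m.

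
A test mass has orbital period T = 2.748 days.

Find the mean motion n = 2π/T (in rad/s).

Convert to SI: T = 2.748 days = 237427 s.
n = 2π / T.
n = 2π / 237427 s ≈ 2.646e-05 rad/s.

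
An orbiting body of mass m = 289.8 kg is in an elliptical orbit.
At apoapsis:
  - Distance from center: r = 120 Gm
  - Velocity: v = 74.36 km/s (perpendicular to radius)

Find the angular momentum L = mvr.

Convert to SI: r = 120 Gm = 1.2e+11 m; v = 74.36 km/s = 74360 m/s.
Since v is perpendicular to r, L = m · v · r.
L = 289.8 · 74360 · 1.2e+11 kg·m²/s ≈ 2.586e+18 kg·m²/s.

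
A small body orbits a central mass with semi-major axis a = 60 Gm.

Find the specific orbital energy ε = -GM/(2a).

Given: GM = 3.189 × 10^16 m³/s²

Convert to SI: a = 60 Gm = 6e+10 m.
ε = −GM / (2a).
ε = −3.189e+16 / (2 · 6e+10) J/kg ≈ -2.658e+05 J/kg = -265.8 kJ/kg.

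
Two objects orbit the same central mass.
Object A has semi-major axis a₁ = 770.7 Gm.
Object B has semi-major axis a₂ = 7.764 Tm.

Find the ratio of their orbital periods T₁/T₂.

Convert to SI: a₁ = 770.7 Gm = 7.707e+11 m; a₂ = 7.764 Tm = 7.764e+12 m.
From Kepler's third law, (T₁/T₂)² = (a₁/a₂)³, so T₁/T₂ = (a₁/a₂)^(3/2).
a₁/a₂ = 7.707e+11 / 7.764e+12 = 0.0992658.
T₁/T₂ = (0.0992658)^(3/2) ≈ 0.03128.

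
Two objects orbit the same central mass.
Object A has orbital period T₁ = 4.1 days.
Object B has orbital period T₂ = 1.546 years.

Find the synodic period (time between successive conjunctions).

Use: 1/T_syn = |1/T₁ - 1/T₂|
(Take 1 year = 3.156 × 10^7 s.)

Convert to SI: T₁ = 4.1 days = 354240 s; T₂ = 1.546 years = 4.87918e+07 s.
T_syn = |T₁ · T₂ / (T₁ − T₂)|.
T_syn = |354240 · 4.87918e+07 / (354240 − 4.87918e+07)| s ≈ 3.568e+05 s = 4.13 days.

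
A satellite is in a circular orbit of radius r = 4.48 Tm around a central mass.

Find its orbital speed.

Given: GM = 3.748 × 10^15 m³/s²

Convert to SI: r = 4.48 Tm = 4.48e+12 m.
For a circular orbit, gravity supplies the centripetal force, so v = √(GM / r).
v = √(3.748e+15 / 4.48e+12) m/s ≈ 28.92 m/s = 28.92 m/s.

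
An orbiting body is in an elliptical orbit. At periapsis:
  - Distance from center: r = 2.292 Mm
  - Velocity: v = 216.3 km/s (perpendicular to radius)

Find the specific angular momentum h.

Convert to SI: r = 2.292 Mm = 2.292e+06 m; v = 216.3 km/s = 216300 m/s.
With v perpendicular to r, h = r · v.
h = 2.292e+06 · 216300 m²/s ≈ 4.958e+11 m²/s.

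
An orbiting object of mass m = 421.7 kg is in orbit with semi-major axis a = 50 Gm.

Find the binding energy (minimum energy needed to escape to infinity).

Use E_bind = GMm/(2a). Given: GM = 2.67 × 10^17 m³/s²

Convert to SI: a = 50 Gm = 5e+10 m.
Total orbital energy is E = −GMm/(2a); binding energy is E_bind = −E = GMm/(2a).
E_bind = 2.67e+17 · 421.7 / (2 · 5e+10) J ≈ 1.126e+09 J = 1.126 GJ.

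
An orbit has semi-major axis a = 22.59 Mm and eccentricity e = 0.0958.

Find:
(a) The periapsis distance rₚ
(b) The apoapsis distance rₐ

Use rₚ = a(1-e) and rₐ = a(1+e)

Convert to SI: a = 22.59 Mm = 2.259e+07 m.
(a) rₚ = a(1 − e) = 2.259e+07 · (1 − 0.0958) = 2.259e+07 · 0.9042 ≈ 2.043e+07 m = 20.43 Mm.
(b) rₐ = a(1 + e) = 2.259e+07 · (1 + 0.0958) = 2.259e+07 · 1.0958 ≈ 2.475e+07 m = 24.75 Mm.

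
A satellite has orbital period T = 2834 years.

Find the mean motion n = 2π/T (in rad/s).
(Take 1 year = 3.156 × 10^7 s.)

Convert to SI: T = 2834 years = 8.9441e+10 s.
n = 2π / T.
n = 2π / 8.9441e+10 s ≈ 7.025e-11 rad/s.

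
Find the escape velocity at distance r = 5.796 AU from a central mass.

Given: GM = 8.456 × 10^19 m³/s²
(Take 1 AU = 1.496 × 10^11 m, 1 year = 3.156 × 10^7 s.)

Convert to SI: r = 5.796 AU = 8.67082e+11 m.
Escape velocity comes from setting total energy to zero: ½v² − GM/r = 0 ⇒ v_esc = √(2GM / r).
v_esc = √(2 · 8.456e+19 / 8.67082e+11) m/s ≈ 1.397e+04 m/s = 2.946 AU/year.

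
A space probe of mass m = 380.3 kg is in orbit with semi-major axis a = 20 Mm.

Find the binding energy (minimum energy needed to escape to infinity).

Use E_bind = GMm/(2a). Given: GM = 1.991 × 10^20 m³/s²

Convert to SI: a = 20 Mm = 2e+07 m.
Total orbital energy is E = −GMm/(2a); binding energy is E_bind = −E = GMm/(2a).
E_bind = 1.991e+20 · 380.3 / (2 · 2e+07) J ≈ 1.893e+15 J = 1.893 PJ.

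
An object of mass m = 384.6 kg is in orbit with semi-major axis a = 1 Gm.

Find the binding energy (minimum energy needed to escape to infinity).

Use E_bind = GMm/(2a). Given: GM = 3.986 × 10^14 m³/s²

Convert to SI: a = 1 Gm = 1e+09 m.
Total orbital energy is E = −GMm/(2a); binding energy is E_bind = −E = GMm/(2a).
E_bind = 3.986e+14 · 384.6 / (2 · 1e+09) J ≈ 7.665e+07 J = 76.65 MJ.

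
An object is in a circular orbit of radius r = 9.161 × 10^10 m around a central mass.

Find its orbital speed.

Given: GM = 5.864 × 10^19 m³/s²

For a circular orbit, gravity supplies the centripetal force, so v = √(GM / r).
v = √(5.864e+19 / 9.161e+10) m/s ≈ 2.53e+04 m/s = 25.3 km/s.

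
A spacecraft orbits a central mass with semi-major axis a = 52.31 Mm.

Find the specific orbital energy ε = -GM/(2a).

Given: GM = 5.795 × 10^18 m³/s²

Convert to SI: a = 52.31 Mm = 5.231e+07 m.
ε = −GM / (2a).
ε = −5.795e+18 / (2 · 5.231e+07) J/kg ≈ -5.539e+10 J/kg = -55.39 GJ/kg.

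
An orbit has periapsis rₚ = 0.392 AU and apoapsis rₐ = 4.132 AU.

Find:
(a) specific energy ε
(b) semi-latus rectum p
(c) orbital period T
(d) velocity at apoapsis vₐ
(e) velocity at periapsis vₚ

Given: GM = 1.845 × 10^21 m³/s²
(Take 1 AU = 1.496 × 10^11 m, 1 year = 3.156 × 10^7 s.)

Convert to SI: rₚ = 0.392 AU = 5.86432e+10 m; rₐ = 4.132 AU = 6.18147e+11 m.
(a) With a = (rₚ + rₐ)/2 = 3.38395e+11 m, ε = −GM/(2a) = −1.845e+21/(2 · 3.38395e+11) J/kg ≈ -2.726e+09 J/kg
(b) From a = (rₚ + rₐ)/2 = 3.38395e+11 m and e = (rₐ − rₚ)/(rₐ + rₚ) = 0.826702, p = a(1 − e²) = 3.38395e+11 · (1 − (0.826702)²) ≈ 1.071e+11 m
(c) With a = (rₚ + rₐ)/2 = 3.38395e+11 m, T = 2π √(a³/GM) = 2π √((3.38395e+11)³/1.845e+21) s ≈ 2.88e+07 s
(d) With a = (rₚ + rₐ)/2 = 3.38395e+11 m, vₐ = √(GM (2/rₐ − 1/a)) = √(1.845e+21 · (2/6.18147e+11 − 1/3.38395e+11)) m/s ≈ 2.274e+04 m/s
(e) With a = (rₚ + rₐ)/2 = 3.38395e+11 m, vₚ = √(GM (2/rₚ − 1/a)) = √(1.845e+21 · (2/5.86432e+10 − 1/3.38395e+11)) m/s ≈ 2.397e+05 m/s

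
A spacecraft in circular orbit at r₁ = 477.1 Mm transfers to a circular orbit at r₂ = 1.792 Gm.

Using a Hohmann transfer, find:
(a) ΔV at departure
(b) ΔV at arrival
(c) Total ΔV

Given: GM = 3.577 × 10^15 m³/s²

Convert to SI: r₁ = 477.1 Mm = 4.771e+08 m; r₂ = 1.792 Gm = 1.792e+09 m.
Transfer semi-major axis: a_t = (r₁ + r₂)/2 = (4.771e+08 + 1.792e+09)/2 = 1.13455e+09 m.
Circular speeds: v₁ = √(GM/r₁) = 2738.13 m/s, v₂ = √(GM/r₂) = 1412.83 m/s.
Transfer speeds (vis-viva v² = GM(2/r − 1/a_t)): v₁ᵗ = 3441.22 m/s, v₂ᵗ = 916.185 m/s.
(a) ΔV₁ = |v₁ᵗ − v₁| ≈ 703.1 m/s = 703.1 m/s.
(b) ΔV₂ = |v₂ − v₂ᵗ| ≈ 496.6 m/s = 496.6 m/s.
(c) ΔV_total = ΔV₁ + ΔV₂ ≈ 1200 m/s = 1.2 km/s.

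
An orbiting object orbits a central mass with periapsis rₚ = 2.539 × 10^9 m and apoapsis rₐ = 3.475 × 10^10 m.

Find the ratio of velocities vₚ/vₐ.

Conservation of angular momentum gives rₚvₚ = rₐvₐ, so vₚ/vₐ = rₐ/rₚ.
vₚ/vₐ = 3.475e+10 / 2.539e+09 ≈ 13.69.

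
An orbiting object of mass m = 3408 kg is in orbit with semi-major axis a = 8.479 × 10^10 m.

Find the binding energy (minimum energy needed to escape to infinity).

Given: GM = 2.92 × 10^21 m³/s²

Total orbital energy is E = −GMm/(2a); binding energy is E_bind = −E = GMm/(2a).
E_bind = 2.92e+21 · 3408 / (2 · 8.479e+10) J ≈ 5.868e+13 J = 58.68 TJ.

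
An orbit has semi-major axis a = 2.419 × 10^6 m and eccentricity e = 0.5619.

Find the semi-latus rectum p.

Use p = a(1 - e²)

p = a (1 − e²).
p = 2.419e+06 · (1 − (0.5619)²) = 2.419e+06 · 0.684268 ≈ 1.655e+06 m = 1.655 × 10^6 m.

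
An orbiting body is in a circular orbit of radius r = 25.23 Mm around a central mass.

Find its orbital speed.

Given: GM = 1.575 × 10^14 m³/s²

Convert to SI: r = 25.23 Mm = 2.523e+07 m.
For a circular orbit, gravity supplies the centripetal force, so v = √(GM / r).
v = √(1.575e+14 / 2.523e+07) m/s ≈ 2499 m/s = 2.499 km/s.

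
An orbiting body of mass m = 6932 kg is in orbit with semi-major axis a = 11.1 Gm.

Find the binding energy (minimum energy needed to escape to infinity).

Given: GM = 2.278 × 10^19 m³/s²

Convert to SI: a = 11.1 Gm = 1.11e+10 m.
Total orbital energy is E = −GMm/(2a); binding energy is E_bind = −E = GMm/(2a).
E_bind = 2.278e+19 · 6932 / (2 · 1.11e+10) J ≈ 7.113e+12 J = 7.113 TJ.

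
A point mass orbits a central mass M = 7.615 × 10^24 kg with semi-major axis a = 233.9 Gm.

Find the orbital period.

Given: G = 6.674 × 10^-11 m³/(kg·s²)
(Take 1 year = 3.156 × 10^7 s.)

Convert to SI: a = 233.9 Gm = 2.339e+11 m.
GM = G · M = 6.674e-11 · 7.615e+24 = 5.08225e+14 m³/s².
Kepler's third law: T = 2π √(a³ / GM).
Substituting a = 2.339e+11 m and GM = 5.08225e+14 m³/s²:
T = 2π √((2.339e+11)³ / 5.08225e+14) s
T ≈ 3.153e+10 s = 999 years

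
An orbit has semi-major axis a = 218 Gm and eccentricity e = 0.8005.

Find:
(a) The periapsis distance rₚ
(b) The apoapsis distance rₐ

Convert to SI: a = 218 Gm = 2.18e+11 m.
(a) rₚ = a(1 − e) = 2.18e+11 · (1 − 0.8005) = 2.18e+11 · 0.1995 ≈ 4.349e+10 m = 43.49 Gm.
(b) rₐ = a(1 + e) = 2.18e+11 · (1 + 0.8005) = 2.18e+11 · 1.8005 ≈ 3.925e+11 m = 392.5 Gm.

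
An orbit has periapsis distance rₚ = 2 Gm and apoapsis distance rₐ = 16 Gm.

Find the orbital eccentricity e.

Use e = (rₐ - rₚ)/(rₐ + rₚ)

Convert to SI: rₚ = 2 Gm = 2e+09 m; rₐ = 16 Gm = 1.6e+10 m.
e = (rₐ − rₚ) / (rₐ + rₚ).
e = (1.6e+10 − 2e+09) / (1.6e+10 + 2e+09) = 1.4e+10 / 1.8e+10 ≈ 0.7778.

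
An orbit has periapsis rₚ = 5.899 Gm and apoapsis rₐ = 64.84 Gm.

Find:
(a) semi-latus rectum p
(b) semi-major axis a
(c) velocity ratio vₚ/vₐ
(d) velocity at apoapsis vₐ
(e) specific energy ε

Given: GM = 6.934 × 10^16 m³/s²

Convert to SI: rₚ = 5.899 Gm = 5.899e+09 m; rₐ = 64.84 Gm = 6.484e+10 m.
(a) From a = (rₚ + rₐ)/2 = 3.53695e+10 m and e = (rₐ − rₚ)/(rₐ + rₚ) = 0.833218, p = a(1 − e²) = 3.53695e+10 · (1 − (0.833218)²) ≈ 1.081e+10 m
(b) a = (rₚ + rₐ)/2 = (5.899e+09 + 6.484e+10)/2 ≈ 3.537e+10 m
(c) Conservation of angular momentum (rₚvₚ = rₐvₐ) gives vₚ/vₐ = rₐ/rₚ = 6.484e+10/5.899e+09 ≈ 10.99
(d) With a = (rₚ + rₐ)/2 = 3.53695e+10 m, vₐ = √(GM (2/rₐ − 1/a)) = √(6.934e+16 · (2/6.484e+10 − 1/3.53695e+10)) m/s ≈ 422.3 m/s
(e) With a = (rₚ + rₐ)/2 = 3.53695e+10 m, ε = −GM/(2a) = −6.934e+16/(2 · 3.53695e+10) J/kg ≈ -9.802e+05 J/kg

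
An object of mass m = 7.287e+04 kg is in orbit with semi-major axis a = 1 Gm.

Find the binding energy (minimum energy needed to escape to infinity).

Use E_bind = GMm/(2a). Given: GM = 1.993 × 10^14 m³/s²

Convert to SI: a = 1 Gm = 1e+09 m.
Total orbital energy is E = −GMm/(2a); binding energy is E_bind = −E = GMm/(2a).
E_bind = 1.993e+14 · 7.287e+04 / (2 · 1e+09) J ≈ 7.261e+09 J = 7.261 GJ.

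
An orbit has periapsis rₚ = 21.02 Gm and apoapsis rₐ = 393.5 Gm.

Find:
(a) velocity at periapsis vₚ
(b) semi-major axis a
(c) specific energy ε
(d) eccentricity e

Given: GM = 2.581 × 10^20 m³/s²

Convert to SI: rₚ = 21.02 Gm = 2.102e+10 m; rₐ = 393.5 Gm = 3.935e+11 m.
(a) With a = (rₚ + rₐ)/2 = 2.0726e+11 m, vₚ = √(GM (2/rₚ − 1/a)) = √(2.581e+20 · (2/2.102e+10 − 1/2.0726e+11)) m/s ≈ 1.527e+05 m/s
(b) a = (rₚ + rₐ)/2 = (2.102e+10 + 3.935e+11)/2 ≈ 2.073e+11 m
(c) With a = (rₚ + rₐ)/2 = 2.0726e+11 m, ε = −GM/(2a) = −2.581e+20/(2 · 2.0726e+11) J/kg ≈ -6.226e+08 J/kg
(d) e = (rₐ − rₚ)/(rₐ + rₚ) = (3.935e+11 − 2.102e+10)/(3.935e+11 + 2.102e+10) ≈ 0.8986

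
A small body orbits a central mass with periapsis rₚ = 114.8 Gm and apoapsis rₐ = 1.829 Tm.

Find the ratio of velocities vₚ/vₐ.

Convert to SI: rₚ = 114.8 Gm = 1.148e+11 m; rₐ = 1.829 Tm = 1.829e+12 m.
Conservation of angular momentum gives rₚvₚ = rₐvₐ, so vₚ/vₐ = rₐ/rₚ.
vₚ/vₐ = 1.829e+12 / 1.148e+11 ≈ 15.93.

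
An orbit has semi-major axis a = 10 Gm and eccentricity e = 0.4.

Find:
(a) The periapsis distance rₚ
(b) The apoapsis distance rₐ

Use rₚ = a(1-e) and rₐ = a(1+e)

Convert to SI: a = 10 Gm = 1e+10 m.
(a) rₚ = a(1 − e) = 1e+10 · (1 − 0.4) = 1e+10 · 0.6 ≈ 6e+09 m = 6 Gm.
(b) rₐ = a(1 + e) = 1e+10 · (1 + 0.4) = 1e+10 · 1.4 ≈ 1.4e+10 m = 14 Gm.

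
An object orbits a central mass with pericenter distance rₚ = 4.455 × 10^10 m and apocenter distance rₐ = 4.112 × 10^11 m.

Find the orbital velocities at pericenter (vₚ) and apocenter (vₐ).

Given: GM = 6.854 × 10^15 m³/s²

Use the vis-viva equation v² = GM(2/r − 1/a) with a = (rₚ + rₐ)/2 = (4.455e+10 + 4.112e+11)/2 = 2.27875e+11 m.
vₚ = √(GM · (2/rₚ − 1/a)) = √(6.854e+15 · (2/4.455e+10 − 1/2.27875e+11)) m/s ≈ 526.9 m/s = 526.9 m/s.
vₐ = √(GM · (2/rₐ − 1/a)) = √(6.854e+15 · (2/4.112e+11 − 1/2.27875e+11)) m/s ≈ 57.08 m/s = 57.08 m/s.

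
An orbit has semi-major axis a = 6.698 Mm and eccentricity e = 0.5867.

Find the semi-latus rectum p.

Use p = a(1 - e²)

Convert to SI: a = 6.698 Mm = 6.698e+06 m.
p = a (1 − e²).
p = 6.698e+06 · (1 − (0.5867)²) = 6.698e+06 · 0.655783 ≈ 4.392e+06 m = 4.392 Mm.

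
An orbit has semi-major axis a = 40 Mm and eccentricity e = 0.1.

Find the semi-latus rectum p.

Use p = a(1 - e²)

Convert to SI: a = 40 Mm = 4e+07 m.
p = a (1 − e²).
p = 4e+07 · (1 − (0.1)²) = 4e+07 · 0.99 ≈ 3.96e+07 m = 39.6 Mm.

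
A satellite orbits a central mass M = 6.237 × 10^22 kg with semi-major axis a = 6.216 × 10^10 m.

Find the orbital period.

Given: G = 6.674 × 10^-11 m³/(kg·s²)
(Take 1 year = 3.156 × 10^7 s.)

GM = G · M = 6.674e-11 · 6.237e+22 = 4.16257e+12 m³/s².
Kepler's third law: T = 2π √(a³ / GM).
Substituting a = 6.216e+10 m and GM = 4.16257e+12 m³/s²:
T = 2π √((6.216e+10)³ / 4.16257e+12) s
T ≈ 4.773e+10 s = 1512 years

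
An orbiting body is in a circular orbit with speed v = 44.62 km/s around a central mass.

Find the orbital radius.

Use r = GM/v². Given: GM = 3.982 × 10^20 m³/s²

Convert to SI: v = 44.62 km/s = 44620 m/s.
For a circular orbit, v² = GM / r, so r = GM / v².
r = 3.982e+20 / (44620)² m ≈ 2e+11 m = 200 Gm.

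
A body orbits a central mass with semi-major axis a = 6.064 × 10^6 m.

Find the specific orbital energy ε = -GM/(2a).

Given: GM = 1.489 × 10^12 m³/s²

ε = −GM / (2a).
ε = −1.489e+12 / (2 · 6.064e+06) J/kg ≈ -1.228e+05 J/kg = -122.8 kJ/kg.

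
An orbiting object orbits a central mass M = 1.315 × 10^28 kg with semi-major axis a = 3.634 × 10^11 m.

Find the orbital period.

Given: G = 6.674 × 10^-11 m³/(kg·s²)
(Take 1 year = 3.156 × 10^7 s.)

GM = G · M = 6.674e-11 · 1.315e+28 = 8.77631e+17 m³/s².
Kepler's third law: T = 2π √(a³ / GM).
Substituting a = 3.634e+11 m and GM = 8.77631e+17 m³/s²:
T = 2π √((3.634e+11)³ / 8.77631e+17) s
T ≈ 1.469e+09 s = 46.55 years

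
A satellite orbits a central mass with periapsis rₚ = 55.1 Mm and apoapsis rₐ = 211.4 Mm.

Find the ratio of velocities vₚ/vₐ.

Convert to SI: rₚ = 55.1 Mm = 5.51e+07 m; rₐ = 211.4 Mm = 2.114e+08 m.
Conservation of angular momentum gives rₚvₚ = rₐvₐ, so vₚ/vₐ = rₐ/rₚ.
vₚ/vₐ = 2.114e+08 / 5.51e+07 ≈ 3.837.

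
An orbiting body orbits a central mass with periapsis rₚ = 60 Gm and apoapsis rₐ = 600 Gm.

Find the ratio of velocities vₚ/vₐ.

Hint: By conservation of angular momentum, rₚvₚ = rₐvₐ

Convert to SI: rₚ = 60 Gm = 6e+10 m; rₐ = 600 Gm = 6e+11 m.
Conservation of angular momentum gives rₚvₚ = rₐvₐ, so vₚ/vₐ = rₐ/rₚ.
vₚ/vₐ = 6e+11 / 6e+10 ≈ 10.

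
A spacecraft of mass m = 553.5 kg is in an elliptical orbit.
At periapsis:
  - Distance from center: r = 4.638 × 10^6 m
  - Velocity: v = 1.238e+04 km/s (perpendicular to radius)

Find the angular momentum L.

Convert to SI: v = 1.238e+04 km/s = 1.238e+07 m/s.
Since v is perpendicular to r, L = m · v · r.
L = 553.5 · 1.238e+07 · 4.638e+06 kg·m²/s ≈ 3.178e+16 kg·m²/s.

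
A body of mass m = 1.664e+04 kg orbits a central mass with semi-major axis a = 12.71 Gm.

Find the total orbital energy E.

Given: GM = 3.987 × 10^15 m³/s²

Convert to SI: a = 12.71 Gm = 1.271e+10 m.
E = −GMm / (2a).
E = −3.987e+15 · 1.664e+04 / (2 · 1.271e+10) J ≈ -2.61e+09 J = -2.61 GJ.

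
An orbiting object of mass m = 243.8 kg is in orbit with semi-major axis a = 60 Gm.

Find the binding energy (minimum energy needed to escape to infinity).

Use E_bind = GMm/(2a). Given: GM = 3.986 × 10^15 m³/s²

Convert to SI: a = 60 Gm = 6e+10 m.
Total orbital energy is E = −GMm/(2a); binding energy is E_bind = −E = GMm/(2a).
E_bind = 3.986e+15 · 243.8 / (2 · 6e+10) J ≈ 8.098e+06 J = 8.098 MJ.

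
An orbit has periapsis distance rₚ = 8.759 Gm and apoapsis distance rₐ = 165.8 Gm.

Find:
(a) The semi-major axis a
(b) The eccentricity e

Convert to SI: rₚ = 8.759 Gm = 8.759e+09 m; rₐ = 165.8 Gm = 1.658e+11 m.
(a) a = (rₚ + rₐ) / 2 = (8.759e+09 + 1.658e+11) / 2 ≈ 8.728e+10 m = 87.28 Gm.
(b) e = (rₐ − rₚ) / (rₐ + rₚ) = (1.658e+11 − 8.759e+09) / (1.658e+11 + 8.759e+09) ≈ 0.8996.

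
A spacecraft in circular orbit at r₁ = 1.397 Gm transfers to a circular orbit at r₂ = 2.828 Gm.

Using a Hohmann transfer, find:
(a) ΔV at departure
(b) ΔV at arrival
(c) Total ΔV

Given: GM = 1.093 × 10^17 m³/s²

Convert to SI: r₁ = 1.397 Gm = 1.397e+09 m; r₂ = 2.828 Gm = 2.828e+09 m.
Transfer semi-major axis: a_t = (r₁ + r₂)/2 = (1.397e+09 + 2.828e+09)/2 = 2.1125e+09 m.
Circular speeds: v₁ = √(GM/r₁) = 8845.29 m/s, v₂ = √(GM/r₂) = 6216.85 m/s.
Transfer speeds (vis-viva v² = GM(2/r − 1/a_t)): v₁ᵗ = 10234.2 m/s, v₂ᵗ = 5055.57 m/s.
(a) ΔV₁ = |v₁ᵗ − v₁| ≈ 1389 m/s = 1.389 km/s.
(b) ΔV₂ = |v₂ − v₂ᵗ| ≈ 1161 m/s = 1.161 km/s.
(c) ΔV_total = ΔV₁ + ΔV₂ ≈ 2550 m/s = 2.55 km/s.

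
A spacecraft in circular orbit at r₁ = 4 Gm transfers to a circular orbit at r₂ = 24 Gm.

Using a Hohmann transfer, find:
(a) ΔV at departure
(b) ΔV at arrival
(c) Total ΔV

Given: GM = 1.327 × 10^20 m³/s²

Convert to SI: r₁ = 4 Gm = 4e+09 m; r₂ = 24 Gm = 2.4e+10 m.
Transfer semi-major axis: a_t = (r₁ + r₂)/2 = (4e+09 + 2.4e+10)/2 = 1.4e+10 m.
Circular speeds: v₁ = √(GM/r₁) = 182140 m/s, v₂ = √(GM/r₂) = 74358.4 m/s.
Transfer speeds (vis-viva v² = GM(2/r − 1/a_t)): v₁ᵗ = 238477 m/s, v₂ᵗ = 39746.2 m/s.
(a) ΔV₁ = |v₁ᵗ − v₁| ≈ 5.634e+04 m/s = 56.34 km/s.
(b) ΔV₂ = |v₂ − v₂ᵗ| ≈ 3.461e+04 m/s = 34.61 km/s.
(c) ΔV_total = ΔV₁ + ΔV₂ ≈ 9.095e+04 m/s = 90.95 km/s.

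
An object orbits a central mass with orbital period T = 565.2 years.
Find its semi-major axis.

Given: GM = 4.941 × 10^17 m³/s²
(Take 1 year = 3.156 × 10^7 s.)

Convert to SI: T = 565.2 years = 1.78377e+10 s.
Invert Kepler's third law: a = (GM · T² / (4π²))^(1/3).
Substituting T = 1.78377e+10 s and GM = 4.941e+17 m³/s²:
a = (4.941e+17 · (1.78377e+10)² / (4π²))^(1/3) m
a ≈ 1.585e+12 m = 1.585 Tm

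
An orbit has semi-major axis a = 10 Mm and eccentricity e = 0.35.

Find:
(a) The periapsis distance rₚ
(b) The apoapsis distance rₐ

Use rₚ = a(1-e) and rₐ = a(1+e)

Convert to SI: a = 10 Mm = 1e+07 m.
(a) rₚ = a(1 − e) = 1e+07 · (1 − 0.35) = 1e+07 · 0.65 ≈ 6.5e+06 m = 6.5 Mm.
(b) rₐ = a(1 + e) = 1e+07 · (1 + 0.35) = 1e+07 · 1.35 ≈ 1.35e+07 m = 13.5 Mm.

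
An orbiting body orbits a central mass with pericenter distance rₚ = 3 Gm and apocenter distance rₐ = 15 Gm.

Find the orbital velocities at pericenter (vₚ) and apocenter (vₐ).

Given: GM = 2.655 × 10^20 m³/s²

Convert to SI: rₚ = 3 Gm = 3e+09 m; rₐ = 15 Gm = 1.5e+10 m.
Use the vis-viva equation v² = GM(2/r − 1/a) with a = (rₚ + rₐ)/2 = (3e+09 + 1.5e+10)/2 = 9e+09 m.
vₚ = √(GM · (2/rₚ − 1/a)) = √(2.655e+20 · (2/3e+09 − 1/9e+09)) m/s ≈ 3.841e+05 m/s = 384.1 km/s.
vₐ = √(GM · (2/rₐ − 1/a)) = √(2.655e+20 · (2/1.5e+10 − 1/9e+09)) m/s ≈ 7.681e+04 m/s = 76.81 km/s.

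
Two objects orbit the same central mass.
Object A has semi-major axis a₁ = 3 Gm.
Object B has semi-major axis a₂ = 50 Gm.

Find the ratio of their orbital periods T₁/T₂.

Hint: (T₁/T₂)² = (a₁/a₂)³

Convert to SI: a₁ = 3 Gm = 3e+09 m; a₂ = 50 Gm = 5e+10 m.
From Kepler's third law, (T₁/T₂)² = (a₁/a₂)³, so T₁/T₂ = (a₁/a₂)^(3/2).
a₁/a₂ = 3e+09 / 5e+10 = 0.06.
T₁/T₂ = (0.06)^(3/2) ≈ 0.0147.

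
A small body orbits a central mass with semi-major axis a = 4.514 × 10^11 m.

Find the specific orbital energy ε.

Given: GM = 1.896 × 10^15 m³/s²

ε = −GM / (2a).
ε = −1.896e+15 / (2 · 4.514e+11) J/kg ≈ -2100 J/kg = -2.1 kJ/kg.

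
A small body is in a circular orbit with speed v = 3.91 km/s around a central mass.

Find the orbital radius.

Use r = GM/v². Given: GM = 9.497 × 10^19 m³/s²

Convert to SI: v = 3.91 km/s = 3910 m/s.
For a circular orbit, v² = GM / r, so r = GM / v².
r = 9.497e+19 / (3910)² m ≈ 6.212e+12 m = 6.212 Tm.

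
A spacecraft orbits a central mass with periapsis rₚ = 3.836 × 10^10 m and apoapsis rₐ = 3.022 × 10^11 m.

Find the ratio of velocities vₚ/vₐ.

Conservation of angular momentum gives rₚvₚ = rₐvₐ, so vₚ/vₐ = rₐ/rₚ.
vₚ/vₐ = 3.022e+11 / 3.836e+10 ≈ 7.878.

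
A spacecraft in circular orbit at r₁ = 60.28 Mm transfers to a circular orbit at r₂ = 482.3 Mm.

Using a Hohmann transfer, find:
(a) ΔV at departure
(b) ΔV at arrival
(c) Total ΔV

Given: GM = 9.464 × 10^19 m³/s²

Convert to SI: r₁ = 60.28 Mm = 6.028e+07 m; r₂ = 482.3 Mm = 4.823e+08 m.
Transfer semi-major axis: a_t = (r₁ + r₂)/2 = (6.028e+07 + 4.823e+08)/2 = 2.7129e+08 m.
Circular speeds: v₁ = √(GM/r₁) = 1.253e+06 m/s, v₂ = √(GM/r₂) = 442975 m/s.
Transfer speeds (vis-viva v² = GM(2/r − 1/a_t)): v₁ᵗ = 1.67068e+06 m/s, v₂ᵗ = 208809 m/s.
(a) ΔV₁ = |v₁ᵗ − v₁| ≈ 4.177e+05 m/s = 417.7 km/s.
(b) ΔV₂ = |v₂ − v₂ᵗ| ≈ 2.342e+05 m/s = 234.2 km/s.
(c) ΔV_total = ΔV₁ + ΔV₂ ≈ 6.518e+05 m/s = 651.8 km/s.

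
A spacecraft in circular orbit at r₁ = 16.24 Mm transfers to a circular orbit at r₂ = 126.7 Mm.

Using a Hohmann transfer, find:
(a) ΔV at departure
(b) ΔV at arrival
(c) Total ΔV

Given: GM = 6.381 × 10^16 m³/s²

Convert to SI: r₁ = 16.24 Mm = 1.624e+07 m; r₂ = 126.7 Mm = 1.267e+08 m.
Transfer semi-major axis: a_t = (r₁ + r₂)/2 = (1.624e+07 + 1.267e+08)/2 = 7.147e+07 m.
Circular speeds: v₁ = √(GM/r₁) = 62683.2 m/s, v₂ = √(GM/r₂) = 22441.7 m/s.
Transfer speeds (vis-viva v² = GM(2/r − 1/a_t)): v₁ᵗ = 83459.9 m/s, v₂ᵗ = 10697.6 m/s.
(a) ΔV₁ = |v₁ᵗ − v₁| ≈ 2.078e+04 m/s = 20.78 km/s.
(b) ΔV₂ = |v₂ − v₂ᵗ| ≈ 1.174e+04 m/s = 11.74 km/s.
(c) ΔV_total = ΔV₁ + ΔV₂ ≈ 3.252e+04 m/s = 32.52 km/s.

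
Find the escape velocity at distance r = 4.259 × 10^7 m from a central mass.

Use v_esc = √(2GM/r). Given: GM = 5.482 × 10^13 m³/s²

Escape velocity comes from setting total energy to zero: ½v² − GM/r = 0 ⇒ v_esc = √(2GM / r).
v_esc = √(2 · 5.482e+13 / 4.259e+07) m/s ≈ 1604 m/s = 1.604 km/s.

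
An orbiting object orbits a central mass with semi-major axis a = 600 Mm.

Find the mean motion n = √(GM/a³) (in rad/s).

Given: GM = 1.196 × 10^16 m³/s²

Convert to SI: a = 600 Mm = 6e+08 m.
n = √(GM / a³).
n = √(1.196e+16 / (6e+08)³) rad/s ≈ 7.441e-06 rad/s.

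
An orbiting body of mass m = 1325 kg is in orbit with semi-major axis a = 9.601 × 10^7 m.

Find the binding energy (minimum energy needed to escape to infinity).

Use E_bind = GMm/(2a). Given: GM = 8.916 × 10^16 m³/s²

Total orbital energy is E = −GMm/(2a); binding energy is E_bind = −E = GMm/(2a).
E_bind = 8.916e+16 · 1325 / (2 · 9.601e+07) J ≈ 6.152e+11 J = 615.2 GJ.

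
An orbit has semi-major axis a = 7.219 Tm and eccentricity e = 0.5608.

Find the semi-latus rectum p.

Convert to SI: a = 7.219 Tm = 7.219e+12 m.
p = a (1 − e²).
p = 7.219e+12 · (1 − (0.5608)²) = 7.219e+12 · 0.685503 ≈ 4.949e+12 m = 4.949 Tm.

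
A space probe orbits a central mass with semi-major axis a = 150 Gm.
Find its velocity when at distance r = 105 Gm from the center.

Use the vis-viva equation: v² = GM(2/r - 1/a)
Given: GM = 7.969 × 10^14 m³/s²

Convert to SI: a = 150 Gm = 1.5e+11 m; r = 105 Gm = 1.05e+11 m.
Vis-viva: v = √(GM · (2/r − 1/a)).
2/r − 1/a = 2/1.05e+11 − 1/1.5e+11 = 1.2381e-11 m⁻¹.
v = √(7.969e+14 · 1.2381e-11) m/s ≈ 99.33 m/s = 99.33 m/s.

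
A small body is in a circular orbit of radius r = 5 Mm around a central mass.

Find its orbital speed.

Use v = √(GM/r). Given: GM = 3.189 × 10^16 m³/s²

Convert to SI: r = 5 Mm = 5e+06 m.
For a circular orbit, gravity supplies the centripetal force, so v = √(GM / r).
v = √(3.189e+16 / 5e+06) m/s ≈ 7.986e+04 m/s = 79.86 km/s.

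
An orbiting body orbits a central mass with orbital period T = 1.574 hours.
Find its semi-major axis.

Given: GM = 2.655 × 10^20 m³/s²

Convert to SI: T = 1.574 hours = 5666.4 s.
Invert Kepler's third law: a = (GM · T² / (4π²))^(1/3).
Substituting T = 5666.4 s and GM = 2.655e+20 m³/s²:
a = (2.655e+20 · (5666.4)² / (4π²))^(1/3) m
a ≈ 5.999e+08 m = 599.9 Mm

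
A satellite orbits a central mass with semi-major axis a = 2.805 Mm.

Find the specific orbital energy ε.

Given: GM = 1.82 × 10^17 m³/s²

Convert to SI: a = 2.805 Mm = 2.805e+06 m.
ε = −GM / (2a).
ε = −1.82e+17 / (2 · 2.805e+06) J/kg ≈ -3.244e+10 J/kg = -32.44 GJ/kg.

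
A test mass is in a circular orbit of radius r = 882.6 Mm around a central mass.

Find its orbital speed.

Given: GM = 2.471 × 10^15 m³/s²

Convert to SI: r = 882.6 Mm = 8.826e+08 m.
For a circular orbit, gravity supplies the centripetal force, so v = √(GM / r).
v = √(2.471e+15 / 8.826e+08) m/s ≈ 1673 m/s = 1.673 km/s.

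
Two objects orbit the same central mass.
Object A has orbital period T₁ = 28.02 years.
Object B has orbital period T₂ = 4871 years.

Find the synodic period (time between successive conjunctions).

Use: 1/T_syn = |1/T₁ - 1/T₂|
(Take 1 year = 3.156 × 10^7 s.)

Convert to SI: T₁ = 28.02 years = 8.84311e+08 s; T₂ = 4871 years = 1.53729e+11 s.
T_syn = |T₁ · T₂ / (T₁ − T₂)|.
T_syn = |8.84311e+08 · 1.53729e+11 / (8.84311e+08 − 1.53729e+11)| s ≈ 8.894e+08 s = 28.18 years.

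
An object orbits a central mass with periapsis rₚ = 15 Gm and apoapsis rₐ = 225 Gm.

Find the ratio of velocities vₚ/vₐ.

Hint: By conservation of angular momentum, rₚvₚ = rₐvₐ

Convert to SI: rₚ = 15 Gm = 1.5e+10 m; rₐ = 225 Gm = 2.25e+11 m.
Conservation of angular momentum gives rₚvₚ = rₐvₐ, so vₚ/vₐ = rₐ/rₚ.
vₚ/vₐ = 2.25e+11 / 1.5e+10 ≈ 15.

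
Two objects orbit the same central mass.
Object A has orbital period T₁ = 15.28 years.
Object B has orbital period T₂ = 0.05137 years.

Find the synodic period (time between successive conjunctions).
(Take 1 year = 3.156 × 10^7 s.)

Convert to SI: T₁ = 15.28 years = 4.82237e+08 s; T₂ = 0.05137 years = 1.62124e+06 s.
T_syn = |T₁ · T₂ / (T₁ − T₂)|.
T_syn = |4.82237e+08 · 1.62124e+06 / (4.82237e+08 − 1.62124e+06)| s ≈ 1.627e+06 s = 0.05154 years.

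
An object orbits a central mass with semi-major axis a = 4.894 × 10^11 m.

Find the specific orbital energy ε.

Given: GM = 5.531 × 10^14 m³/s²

ε = −GM / (2a).
ε = −5.531e+14 / (2 · 4.894e+11) J/kg ≈ -565.1 J/kg = -565.1 J/kg.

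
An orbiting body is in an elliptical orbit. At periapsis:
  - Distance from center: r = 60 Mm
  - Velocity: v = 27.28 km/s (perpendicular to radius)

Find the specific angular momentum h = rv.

Convert to SI: r = 60 Mm = 6e+07 m; v = 27.28 km/s = 27280 m/s.
With v perpendicular to r, h = r · v.
h = 6e+07 · 27280 m²/s ≈ 1.637e+12 m²/s.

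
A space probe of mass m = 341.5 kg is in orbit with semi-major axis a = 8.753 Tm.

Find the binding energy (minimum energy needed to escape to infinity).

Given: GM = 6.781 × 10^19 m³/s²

Convert to SI: a = 8.753 Tm = 8.753e+12 m.
Total orbital energy is E = −GMm/(2a); binding energy is E_bind = −E = GMm/(2a).
E_bind = 6.781e+19 · 341.5 / (2 · 8.753e+12) J ≈ 1.323e+09 J = 1.323 GJ.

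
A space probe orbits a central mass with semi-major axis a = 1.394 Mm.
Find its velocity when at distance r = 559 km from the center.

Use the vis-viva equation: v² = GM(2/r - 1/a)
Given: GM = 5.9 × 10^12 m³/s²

Convert to SI: a = 1.394 Mm = 1.394e+06 m; r = 559 km = 559000 m.
Vis-viva: v = √(GM · (2/r − 1/a)).
2/r − 1/a = 2/559000 − 1/1.394e+06 = 2.86046e-06 m⁻¹.
v = √(5.9e+12 · 2.86046e-06) m/s ≈ 4108 m/s = 4.108 km/s.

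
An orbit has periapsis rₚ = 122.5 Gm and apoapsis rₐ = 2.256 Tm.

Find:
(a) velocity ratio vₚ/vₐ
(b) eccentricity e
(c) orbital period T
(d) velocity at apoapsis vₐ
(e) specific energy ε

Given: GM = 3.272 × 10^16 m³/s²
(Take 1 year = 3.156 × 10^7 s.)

Convert to SI: rₚ = 122.5 Gm = 1.225e+11 m; rₐ = 2.256 Tm = 2.256e+12 m.
(a) Conservation of angular momentum (rₚvₚ = rₐvₐ) gives vₚ/vₐ = rₐ/rₚ = 2.256e+12/1.225e+11 ≈ 18.42
(b) e = (rₐ − rₚ)/(rₐ + rₚ) = (2.256e+12 − 1.225e+11)/(2.256e+12 + 1.225e+11) ≈ 0.897
(c) With a = (rₚ + rₐ)/2 = 1.18925e+12 m, T = 2π √(a³/GM) = 2π √((1.18925e+12)³/3.272e+16) s ≈ 4.505e+10 s
(d) With a = (rₚ + rₐ)/2 = 1.18925e+12 m, vₐ = √(GM (2/rₐ − 1/a)) = √(3.272e+16 · (2/2.256e+12 − 1/1.18925e+12)) m/s ≈ 38.65 m/s
(e) With a = (rₚ + rₐ)/2 = 1.18925e+12 m, ε = −GM/(2a) = −3.272e+16/(2 · 1.18925e+12) J/kg ≈ -1.376e+04 J/kg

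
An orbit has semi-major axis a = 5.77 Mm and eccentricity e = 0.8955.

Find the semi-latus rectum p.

Convert to SI: a = 5.77 Mm = 5.77e+06 m.
p = a (1 − e²).
p = 5.77e+06 · (1 − (0.8955)²) = 5.77e+06 · 0.19808 ≈ 1.143e+06 m = 1.143 Mm.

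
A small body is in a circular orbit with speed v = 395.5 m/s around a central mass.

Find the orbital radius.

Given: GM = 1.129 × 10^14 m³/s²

For a circular orbit, v² = GM / r, so r = GM / v².
r = 1.129e+14 / (395.5)² m ≈ 7.218e+08 m = 721.8 Mm.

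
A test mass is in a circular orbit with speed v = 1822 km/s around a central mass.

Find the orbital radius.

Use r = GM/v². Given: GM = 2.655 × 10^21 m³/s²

Convert to SI: v = 1822 km/s = 1.822e+06 m/s.
For a circular orbit, v² = GM / r, so r = GM / v².
r = 2.655e+21 / (1.822e+06)² m ≈ 7.998e+08 m = 799.8 Mm.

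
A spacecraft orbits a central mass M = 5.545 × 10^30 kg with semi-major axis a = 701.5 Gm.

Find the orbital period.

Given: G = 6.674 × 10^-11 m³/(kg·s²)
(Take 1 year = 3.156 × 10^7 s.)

Convert to SI: a = 701.5 Gm = 7.015e+11 m.
GM = G · M = 6.674e-11 · 5.545e+30 = 3.70073e+20 m³/s².
Kepler's third law: T = 2π √(a³ / GM).
Substituting a = 7.015e+11 m and GM = 3.70073e+20 m³/s²:
T = 2π √((7.015e+11)³ / 3.70073e+20) s
T ≈ 1.919e+08 s = 6.081 years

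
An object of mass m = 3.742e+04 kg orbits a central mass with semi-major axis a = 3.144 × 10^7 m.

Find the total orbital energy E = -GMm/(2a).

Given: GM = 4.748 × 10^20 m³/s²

E = −GMm / (2a).
E = −4.748e+20 · 3.742e+04 / (2 · 3.144e+07) J ≈ -2.826e+17 J = -282.6 PJ.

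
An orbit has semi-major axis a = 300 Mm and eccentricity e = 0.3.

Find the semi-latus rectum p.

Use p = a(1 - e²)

Convert to SI: a = 300 Mm = 3e+08 m.
p = a (1 − e²).
p = 3e+08 · (1 − (0.3)²) = 3e+08 · 0.91 ≈ 2.73e+08 m = 273 Mm.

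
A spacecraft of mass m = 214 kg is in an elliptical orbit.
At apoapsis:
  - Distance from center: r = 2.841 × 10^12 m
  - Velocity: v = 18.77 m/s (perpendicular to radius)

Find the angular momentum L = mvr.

Since v is perpendicular to r, L = m · v · r.
L = 214 · 18.77 · 2.841e+12 kg·m²/s ≈ 1.141e+16 kg·m²/s.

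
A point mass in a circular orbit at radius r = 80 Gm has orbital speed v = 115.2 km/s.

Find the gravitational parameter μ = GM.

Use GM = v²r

Convert to SI: r = 80 Gm = 8e+10 m; v = 115.2 km/s = 115200 m/s.
For a circular orbit v² = GM/r, so GM = v² · r.
GM = (115200)² · 8e+10 m³/s² ≈ 1.062e+21 m³/s² = 1.062 × 10^21 m³/s².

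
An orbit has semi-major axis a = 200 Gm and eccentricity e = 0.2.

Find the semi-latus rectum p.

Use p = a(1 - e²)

Convert to SI: a = 200 Gm = 2e+11 m.
p = a (1 − e²).
p = 2e+11 · (1 − (0.2)²) = 2e+11 · 0.96 ≈ 1.92e+11 m = 192 Gm.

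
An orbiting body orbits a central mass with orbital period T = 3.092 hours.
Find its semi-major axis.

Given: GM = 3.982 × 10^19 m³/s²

Convert to SI: T = 3.092 hours = 11131.2 s.
Invert Kepler's third law: a = (GM · T² / (4π²))^(1/3).
Substituting T = 11131.2 s and GM = 3.982e+19 m³/s²:
a = (3.982e+19 · (11131.2)² / (4π²))^(1/3) m
a ≈ 5e+08 m = 500 Mm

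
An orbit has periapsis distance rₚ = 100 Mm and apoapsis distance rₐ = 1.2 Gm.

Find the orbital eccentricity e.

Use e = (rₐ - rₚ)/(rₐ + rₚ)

Convert to SI: rₚ = 100 Mm = 1e+08 m; rₐ = 1.2 Gm = 1.2e+09 m.
e = (rₐ − rₚ) / (rₐ + rₚ).
e = (1.2e+09 − 1e+08) / (1.2e+09 + 1e+08) = 1.1e+09 / 1.3e+09 ≈ 0.8462.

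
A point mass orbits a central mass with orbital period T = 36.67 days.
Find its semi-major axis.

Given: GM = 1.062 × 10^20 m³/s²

Convert to SI: T = 36.67 days = 3.16829e+06 s.
Invert Kepler's third law: a = (GM · T² / (4π²))^(1/3).
Substituting T = 3.16829e+06 s and GM = 1.062e+20 m³/s²:
a = (1.062e+20 · (3.16829e+06)² / (4π²))^(1/3) m
a ≈ 3e+10 m = 30 Gm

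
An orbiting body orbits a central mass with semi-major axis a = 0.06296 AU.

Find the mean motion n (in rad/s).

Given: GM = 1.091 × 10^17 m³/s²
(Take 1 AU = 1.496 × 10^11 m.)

Convert to SI: a = 0.06296 AU = 9.41882e+09 m.
n = √(GM / a³).
n = √(1.091e+17 / (9.41882e+09)³) rad/s ≈ 3.613e-07 rad/s.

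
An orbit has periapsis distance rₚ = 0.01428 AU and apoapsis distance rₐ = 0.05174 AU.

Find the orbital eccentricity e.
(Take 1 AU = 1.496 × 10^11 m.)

Convert to SI: rₚ = 0.01428 AU = 2.13629e+09 m; rₐ = 0.05174 AU = 7.7403e+09 m.
e = (rₐ − rₚ) / (rₐ + rₚ).
e = (7.7403e+09 − 2.13629e+09) / (7.7403e+09 + 2.13629e+09) = 5.60402e+09 / 9.87659e+09 ≈ 0.5674.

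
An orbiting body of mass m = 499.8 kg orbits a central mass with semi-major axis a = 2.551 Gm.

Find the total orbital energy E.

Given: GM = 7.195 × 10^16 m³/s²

Convert to SI: a = 2.551 Gm = 2.551e+09 m.
E = −GMm / (2a).
E = −7.195e+16 · 499.8 / (2 · 2.551e+09) J ≈ -7.048e+09 J = -7.048 GJ.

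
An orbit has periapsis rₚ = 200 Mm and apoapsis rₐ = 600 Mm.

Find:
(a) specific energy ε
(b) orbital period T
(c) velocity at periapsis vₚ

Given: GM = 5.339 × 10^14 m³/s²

Convert to SI: rₚ = 200 Mm = 2e+08 m; rₐ = 600 Mm = 6e+08 m.
(a) With a = (rₚ + rₐ)/2 = 4e+08 m, ε = −GM/(2a) = −5.339e+14/(2 · 4e+08) J/kg ≈ -6.674e+05 J/kg
(b) With a = (rₚ + rₐ)/2 = 4e+08 m, T = 2π √(a³/GM) = 2π √((4e+08)³/5.339e+14) s ≈ 2.175e+06 s
(c) With a = (rₚ + rₐ)/2 = 4e+08 m, vₚ = √(GM (2/rₚ − 1/a)) = √(5.339e+14 · (2/2e+08 − 1/4e+08)) m/s ≈ 2001 m/s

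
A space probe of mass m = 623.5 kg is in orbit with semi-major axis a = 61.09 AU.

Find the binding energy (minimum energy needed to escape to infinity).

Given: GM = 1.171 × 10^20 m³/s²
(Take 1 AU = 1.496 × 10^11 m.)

Convert to SI: a = 61.09 AU = 9.13906e+12 m.
Total orbital energy is E = −GMm/(2a); binding energy is E_bind = −E = GMm/(2a).
E_bind = 1.171e+20 · 623.5 / (2 · 9.13906e+12) J ≈ 3.994e+09 J = 3.994 GJ.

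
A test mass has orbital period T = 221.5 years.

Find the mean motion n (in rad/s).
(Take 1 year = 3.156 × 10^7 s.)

Convert to SI: T = 221.5 years = 6.99054e+09 s.
n = 2π / T.
n = 2π / 6.99054e+09 s ≈ 8.988e-10 rad/s.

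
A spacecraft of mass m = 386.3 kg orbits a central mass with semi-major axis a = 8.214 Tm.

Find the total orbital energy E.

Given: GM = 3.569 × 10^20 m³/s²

Convert to SI: a = 8.214 Tm = 8.214e+12 m.
E = −GMm / (2a).
E = −3.569e+20 · 386.3 / (2 · 8.214e+12) J ≈ -8.392e+09 J = -8.392 GJ.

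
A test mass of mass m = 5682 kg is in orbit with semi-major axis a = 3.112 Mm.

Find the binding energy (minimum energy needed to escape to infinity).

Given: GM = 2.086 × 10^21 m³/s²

Convert to SI: a = 3.112 Mm = 3.112e+06 m.
Total orbital energy is E = −GMm/(2a); binding energy is E_bind = −E = GMm/(2a).
E_bind = 2.086e+21 · 5682 / (2 · 3.112e+06) J ≈ 1.904e+18 J = 1.904 EJ.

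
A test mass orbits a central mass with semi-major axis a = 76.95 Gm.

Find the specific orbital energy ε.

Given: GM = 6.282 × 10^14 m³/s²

Convert to SI: a = 76.95 Gm = 7.695e+10 m.
ε = −GM / (2a).
ε = −6.282e+14 / (2 · 7.695e+10) J/kg ≈ -4082 J/kg = -4.082 kJ/kg.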